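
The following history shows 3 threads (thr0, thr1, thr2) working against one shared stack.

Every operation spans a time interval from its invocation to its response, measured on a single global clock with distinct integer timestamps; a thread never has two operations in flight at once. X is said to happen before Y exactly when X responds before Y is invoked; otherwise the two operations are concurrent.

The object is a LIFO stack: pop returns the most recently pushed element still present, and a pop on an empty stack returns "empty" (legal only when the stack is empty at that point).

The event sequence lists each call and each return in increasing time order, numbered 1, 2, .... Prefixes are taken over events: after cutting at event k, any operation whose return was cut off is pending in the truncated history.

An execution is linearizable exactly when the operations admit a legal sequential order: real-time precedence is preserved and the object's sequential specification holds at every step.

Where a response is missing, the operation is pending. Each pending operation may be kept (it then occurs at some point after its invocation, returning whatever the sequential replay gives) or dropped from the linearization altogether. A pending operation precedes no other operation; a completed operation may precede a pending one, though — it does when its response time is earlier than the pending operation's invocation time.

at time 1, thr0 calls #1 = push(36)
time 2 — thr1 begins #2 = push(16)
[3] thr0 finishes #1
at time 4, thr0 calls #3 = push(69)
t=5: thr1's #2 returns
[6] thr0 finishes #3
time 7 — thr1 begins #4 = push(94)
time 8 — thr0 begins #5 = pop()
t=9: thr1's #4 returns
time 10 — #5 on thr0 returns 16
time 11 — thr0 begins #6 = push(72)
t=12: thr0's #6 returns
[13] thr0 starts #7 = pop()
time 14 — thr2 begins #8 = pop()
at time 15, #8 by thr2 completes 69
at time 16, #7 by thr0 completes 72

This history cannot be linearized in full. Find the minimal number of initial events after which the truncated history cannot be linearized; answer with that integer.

15

events 1..14 are still linearizable — one witness is #1, #3, #2, #5, #4, #6:
1. #1 push(36), leaving stack <36>
2. #3 push(69), leaving stack <36,69>
3. #2 push(16), leaving stack <36,69,16>
4. #5 pop() → 16, leaving stack <36,69>
5. #4 push(94), leaving stack <36,69,94>
6. #6 push(72), leaving stack <36,69,94,72>
at event 15 (#8's time-15 response) nothing linearizes any more
include/drop combinations of the 1 pending operation (#7) were all tried; none helps
for example #1, #2, #3, #4, #5, #6, #8 (pending dropped) fails at step 5: #5 pop() → 16 is not legal there
for example #1, #2, #3, #5, #4, #6, #8 (pending dropped) fails at step 4: #5 pop() → 16 is not legal there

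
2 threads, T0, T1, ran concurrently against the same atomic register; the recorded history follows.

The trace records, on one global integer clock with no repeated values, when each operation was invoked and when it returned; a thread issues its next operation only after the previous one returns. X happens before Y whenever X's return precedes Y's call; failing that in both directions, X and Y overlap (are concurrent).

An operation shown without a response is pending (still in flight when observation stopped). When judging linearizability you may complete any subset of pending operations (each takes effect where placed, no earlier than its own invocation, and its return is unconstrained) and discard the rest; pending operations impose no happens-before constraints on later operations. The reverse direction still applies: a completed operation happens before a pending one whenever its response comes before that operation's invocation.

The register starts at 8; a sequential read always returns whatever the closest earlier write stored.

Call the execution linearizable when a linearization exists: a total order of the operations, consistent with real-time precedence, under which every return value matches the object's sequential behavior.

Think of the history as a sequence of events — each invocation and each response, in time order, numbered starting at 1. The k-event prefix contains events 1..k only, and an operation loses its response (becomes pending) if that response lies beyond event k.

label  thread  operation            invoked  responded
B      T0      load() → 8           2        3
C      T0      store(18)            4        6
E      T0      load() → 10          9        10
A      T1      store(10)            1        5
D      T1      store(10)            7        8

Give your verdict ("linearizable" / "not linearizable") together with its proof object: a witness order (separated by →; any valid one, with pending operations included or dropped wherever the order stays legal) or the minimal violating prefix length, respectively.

step 1: B load() → 8 — value 8
step 2: A store(10) — value 10
step 3: C store(18) — value 18
step 4: D store(10) — value 10
step 5: E load() → 10 — value 10

linearizable — witness: B → A → C → D → E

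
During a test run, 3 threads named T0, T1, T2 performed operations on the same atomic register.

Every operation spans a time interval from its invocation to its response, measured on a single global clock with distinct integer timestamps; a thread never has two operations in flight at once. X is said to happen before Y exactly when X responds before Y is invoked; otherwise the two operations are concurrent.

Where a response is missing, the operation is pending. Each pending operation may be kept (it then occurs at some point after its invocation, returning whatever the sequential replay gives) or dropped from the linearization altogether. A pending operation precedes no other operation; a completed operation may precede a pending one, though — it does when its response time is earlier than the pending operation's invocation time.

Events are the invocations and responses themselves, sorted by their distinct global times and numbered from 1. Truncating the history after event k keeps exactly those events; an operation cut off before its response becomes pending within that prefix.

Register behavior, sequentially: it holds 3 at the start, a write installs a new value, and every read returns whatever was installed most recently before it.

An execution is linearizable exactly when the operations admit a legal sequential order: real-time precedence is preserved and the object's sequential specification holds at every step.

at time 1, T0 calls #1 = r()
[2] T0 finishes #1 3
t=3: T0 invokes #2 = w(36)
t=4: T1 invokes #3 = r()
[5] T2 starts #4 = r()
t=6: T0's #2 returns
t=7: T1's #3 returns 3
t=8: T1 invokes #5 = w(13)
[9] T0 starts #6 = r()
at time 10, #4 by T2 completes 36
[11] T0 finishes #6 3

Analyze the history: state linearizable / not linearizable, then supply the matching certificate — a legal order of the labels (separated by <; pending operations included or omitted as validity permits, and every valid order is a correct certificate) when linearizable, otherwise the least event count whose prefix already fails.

not linearizable — minimal violating prefix: 11 events

prefix check: 1..10 passes, 1..11 fails once #6's time-11 response joins
no legal order exists: 8 real-time-consistent candidates over 5 completed atomic register operations, all rejected
completion choices over the 1 pending operation (#5) were checked; none helps
take #1, #2, #3, #4, #6 (pending dropped): step 3 already fails, because #3 r() → 3 cannot occur there
take #1, #2, #3, #6, #4 (pending dropped): step 3 already fails, because #3 r() → 3 cannot occur there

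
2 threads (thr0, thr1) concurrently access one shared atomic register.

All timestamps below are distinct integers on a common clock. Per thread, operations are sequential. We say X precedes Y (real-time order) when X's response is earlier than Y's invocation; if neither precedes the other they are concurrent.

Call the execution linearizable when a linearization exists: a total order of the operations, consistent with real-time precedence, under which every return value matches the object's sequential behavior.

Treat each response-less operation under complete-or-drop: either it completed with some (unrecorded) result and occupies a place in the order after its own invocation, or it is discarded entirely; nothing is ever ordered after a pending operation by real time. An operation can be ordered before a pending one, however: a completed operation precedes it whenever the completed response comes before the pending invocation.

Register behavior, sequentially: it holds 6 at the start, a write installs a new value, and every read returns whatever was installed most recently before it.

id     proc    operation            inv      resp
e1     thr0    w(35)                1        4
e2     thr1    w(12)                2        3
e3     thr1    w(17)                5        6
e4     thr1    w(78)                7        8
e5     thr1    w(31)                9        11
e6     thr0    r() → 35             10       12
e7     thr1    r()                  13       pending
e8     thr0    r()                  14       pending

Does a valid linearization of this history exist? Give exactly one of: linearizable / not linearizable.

not linearizable

already the first 12 events (up to e6's response at time 12) admit no linearization; the first 11 still do
no legal order exists: 4 real-time-consistent candidates over 6 completed atomic register operations, all rejected
one such order, e1, e2, e3, e4, e5, e6, breaks at step 6 where e6 r() → 35 is illegal
one such order, e1, e2, e3, e4, e6, e5, breaks at step 5 where e6 r() → 35 is illegal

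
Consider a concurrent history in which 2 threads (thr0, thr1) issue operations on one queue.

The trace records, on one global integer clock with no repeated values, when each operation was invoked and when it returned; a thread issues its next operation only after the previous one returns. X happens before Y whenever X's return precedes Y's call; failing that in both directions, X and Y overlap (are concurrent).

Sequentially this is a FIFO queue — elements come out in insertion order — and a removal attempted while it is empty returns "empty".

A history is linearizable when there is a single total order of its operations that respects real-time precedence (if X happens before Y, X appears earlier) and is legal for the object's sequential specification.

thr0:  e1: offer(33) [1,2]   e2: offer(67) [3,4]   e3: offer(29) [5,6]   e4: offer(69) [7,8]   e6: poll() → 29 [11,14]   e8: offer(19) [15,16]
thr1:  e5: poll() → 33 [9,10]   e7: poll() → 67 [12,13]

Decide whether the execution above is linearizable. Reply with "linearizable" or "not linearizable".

linearizable

a witness: e1, e2, e3, e4, e5, e7, e6, e8
1. e1 offer(33), leaving queue <33>
2. e2 offer(67), leaving queue <33,67>
3. e3 offer(29), leaving queue <33,67,29>
4. e4 offer(69), leaving queue <33,67,29,69>
5. e5 poll() → 33, leaving queue <67,29,69>
6. e7 poll() → 67, leaving queue <29,69>
7. e6 poll() → 29, leaving queue <69>
8. e8 offer(19), leaving queue <69,19>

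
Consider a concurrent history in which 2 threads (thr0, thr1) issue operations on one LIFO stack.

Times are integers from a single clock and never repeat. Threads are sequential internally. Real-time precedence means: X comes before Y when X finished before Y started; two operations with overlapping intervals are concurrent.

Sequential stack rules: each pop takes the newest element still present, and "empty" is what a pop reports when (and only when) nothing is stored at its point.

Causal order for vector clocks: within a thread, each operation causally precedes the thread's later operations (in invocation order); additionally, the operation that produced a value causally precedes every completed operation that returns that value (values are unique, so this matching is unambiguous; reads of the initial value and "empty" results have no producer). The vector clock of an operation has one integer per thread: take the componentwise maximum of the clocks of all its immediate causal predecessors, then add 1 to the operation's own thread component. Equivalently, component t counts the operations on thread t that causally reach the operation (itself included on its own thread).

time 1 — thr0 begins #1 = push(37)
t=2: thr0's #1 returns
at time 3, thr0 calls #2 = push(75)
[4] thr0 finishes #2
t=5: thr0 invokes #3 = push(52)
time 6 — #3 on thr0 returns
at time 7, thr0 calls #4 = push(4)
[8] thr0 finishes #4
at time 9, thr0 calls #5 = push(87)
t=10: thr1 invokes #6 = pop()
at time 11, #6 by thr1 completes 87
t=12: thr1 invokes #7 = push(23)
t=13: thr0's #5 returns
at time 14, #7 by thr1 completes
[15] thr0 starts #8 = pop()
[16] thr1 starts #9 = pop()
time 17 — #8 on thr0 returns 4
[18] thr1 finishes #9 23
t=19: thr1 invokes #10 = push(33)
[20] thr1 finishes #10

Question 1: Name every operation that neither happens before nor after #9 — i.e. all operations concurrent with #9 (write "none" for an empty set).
Answer: #8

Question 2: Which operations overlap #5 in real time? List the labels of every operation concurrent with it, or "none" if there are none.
Answer: #6, #7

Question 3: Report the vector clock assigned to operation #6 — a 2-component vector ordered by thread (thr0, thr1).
Answer: (5, 1)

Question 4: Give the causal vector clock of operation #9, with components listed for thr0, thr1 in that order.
Answer: (5, 3)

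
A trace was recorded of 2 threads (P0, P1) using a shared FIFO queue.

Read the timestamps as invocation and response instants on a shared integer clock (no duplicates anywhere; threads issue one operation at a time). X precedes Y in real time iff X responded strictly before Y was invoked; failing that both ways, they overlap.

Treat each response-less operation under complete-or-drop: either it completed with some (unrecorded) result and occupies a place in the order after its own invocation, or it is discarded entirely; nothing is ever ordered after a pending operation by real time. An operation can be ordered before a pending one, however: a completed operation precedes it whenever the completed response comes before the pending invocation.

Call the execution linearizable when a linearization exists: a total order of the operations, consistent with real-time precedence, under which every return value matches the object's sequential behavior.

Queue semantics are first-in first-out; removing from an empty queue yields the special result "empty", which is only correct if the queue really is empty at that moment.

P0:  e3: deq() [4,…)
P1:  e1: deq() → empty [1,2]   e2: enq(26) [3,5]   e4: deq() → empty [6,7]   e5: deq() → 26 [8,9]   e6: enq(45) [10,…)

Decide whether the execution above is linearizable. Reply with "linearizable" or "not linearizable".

cut after 8 events: linearizable; cut after 9 events (e5 responds, time 9): not linearizable
exhaustive check: the 4 completed FIFO queue ops admit one real-time order; illegal
every completion of the 1 pending operation (e3) was checked; none linearizes
e.g. e1, e2, e4, e5 (pending dropped): illegal at step 3, since e4 deq() → empty cannot apply there

not linearizable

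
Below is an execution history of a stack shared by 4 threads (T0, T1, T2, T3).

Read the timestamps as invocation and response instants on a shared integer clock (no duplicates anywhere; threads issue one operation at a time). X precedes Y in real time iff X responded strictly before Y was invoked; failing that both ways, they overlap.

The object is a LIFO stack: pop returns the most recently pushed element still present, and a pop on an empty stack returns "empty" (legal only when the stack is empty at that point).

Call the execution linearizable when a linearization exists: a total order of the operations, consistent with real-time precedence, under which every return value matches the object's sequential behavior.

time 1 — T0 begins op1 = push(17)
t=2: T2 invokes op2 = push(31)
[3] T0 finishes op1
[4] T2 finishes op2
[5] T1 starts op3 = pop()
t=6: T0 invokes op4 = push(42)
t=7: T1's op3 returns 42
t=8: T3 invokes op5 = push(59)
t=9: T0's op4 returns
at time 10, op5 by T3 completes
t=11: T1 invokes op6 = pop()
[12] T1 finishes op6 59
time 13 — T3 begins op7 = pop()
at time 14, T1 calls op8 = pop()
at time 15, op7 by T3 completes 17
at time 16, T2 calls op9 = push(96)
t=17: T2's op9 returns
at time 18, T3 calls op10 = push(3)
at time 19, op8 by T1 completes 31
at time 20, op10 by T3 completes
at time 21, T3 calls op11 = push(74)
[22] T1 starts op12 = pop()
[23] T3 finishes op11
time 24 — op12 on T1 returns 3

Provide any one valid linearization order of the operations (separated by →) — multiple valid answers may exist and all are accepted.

step 1: op1 push(17) — stack <17>
step 2: op2 push(31) — stack <17,31>
step 3: op4 push(42) — stack <17,31,42>
step 4: op3 pop() → 42 — stack <17,31>
step 5: op5 push(59) — stack <17,31,59>
step 6: op6 pop() → 59 — stack <17,31>
step 7: op8 pop() → 31 — stack <17>
step 8: op7 pop() → 17 — stack <>
step 9: op9 push(96) — stack <96>
step 10: op10 push(3) — stack <96,3>
step 11: op12 pop() → 3 — stack <96>
step 12: op11 push(74) — stack <96,74>

op1 → op2 → op4 → op3 → op5 → op6 → op8 → op7 → op9 → op10 → op12 → op11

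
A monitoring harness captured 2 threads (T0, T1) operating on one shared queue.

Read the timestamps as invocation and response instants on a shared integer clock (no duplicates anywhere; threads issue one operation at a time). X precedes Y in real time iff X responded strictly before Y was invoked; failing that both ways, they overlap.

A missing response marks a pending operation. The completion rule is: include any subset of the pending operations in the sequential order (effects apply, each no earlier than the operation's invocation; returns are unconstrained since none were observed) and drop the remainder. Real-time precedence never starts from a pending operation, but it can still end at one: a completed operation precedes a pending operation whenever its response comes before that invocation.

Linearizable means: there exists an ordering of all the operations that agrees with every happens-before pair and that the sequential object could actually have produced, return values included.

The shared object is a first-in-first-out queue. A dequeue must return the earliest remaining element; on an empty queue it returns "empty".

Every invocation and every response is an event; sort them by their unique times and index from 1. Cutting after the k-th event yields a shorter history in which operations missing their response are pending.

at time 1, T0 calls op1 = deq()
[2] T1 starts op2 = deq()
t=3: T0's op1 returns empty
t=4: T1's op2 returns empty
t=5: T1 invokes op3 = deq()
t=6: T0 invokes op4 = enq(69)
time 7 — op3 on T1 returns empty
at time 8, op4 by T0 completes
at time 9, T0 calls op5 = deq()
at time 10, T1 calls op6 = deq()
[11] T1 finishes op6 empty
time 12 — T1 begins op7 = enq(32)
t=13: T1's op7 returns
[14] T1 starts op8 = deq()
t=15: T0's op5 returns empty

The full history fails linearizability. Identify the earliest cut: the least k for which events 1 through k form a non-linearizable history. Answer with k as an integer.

15

events 1..14 are linearizable, e.g. via op1, op2, op3, op4, op5, op6, op7:
step 1: op1 deq() → empty — queue <>
step 2: op2 deq() → empty — queue <>
step 3: op3 deq() → empty — queue <>
step 4: op4 enq(69) — queue <69>
step 5: op5 deq() (pending, included) — queue <>
step 6: op6 deq() → empty — queue <>
step 7: op7 enq(32) — queue <32>
include event 15 — op5 responding at 15 — and every candidate order breaks
including or dropping the 1 pending operation (op8) in any combination fails
e.g. op1, op2, op3, op4, op5, op6, op7 (pending dropped): illegal at step 5, since op5 deq() → empty cannot apply there
e.g. op1, op2, op3, op4, op6, op5, op7 (pending dropped): illegal at step 5, since op6 deq() → empty cannot apply there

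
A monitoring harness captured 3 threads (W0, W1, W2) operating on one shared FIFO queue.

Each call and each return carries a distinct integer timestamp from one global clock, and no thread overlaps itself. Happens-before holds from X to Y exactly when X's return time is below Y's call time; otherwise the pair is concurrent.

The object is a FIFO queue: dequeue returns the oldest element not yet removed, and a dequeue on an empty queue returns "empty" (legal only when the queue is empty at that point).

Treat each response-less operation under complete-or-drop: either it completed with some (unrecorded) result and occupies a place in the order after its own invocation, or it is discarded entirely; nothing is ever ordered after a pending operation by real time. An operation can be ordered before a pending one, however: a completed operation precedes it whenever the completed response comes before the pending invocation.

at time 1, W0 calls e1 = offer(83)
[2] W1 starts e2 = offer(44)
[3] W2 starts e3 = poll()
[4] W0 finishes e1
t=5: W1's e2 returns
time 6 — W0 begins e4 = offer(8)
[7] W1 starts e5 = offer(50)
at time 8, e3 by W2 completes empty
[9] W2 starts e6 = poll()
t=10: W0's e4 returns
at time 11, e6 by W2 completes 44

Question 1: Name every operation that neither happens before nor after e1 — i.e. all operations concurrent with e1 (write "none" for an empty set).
e2, e3

e1 spans [1,4]; an op avoiding the whole window 1..4 is ordered, any other is concurrent
e2 [2,5]: concurrent
e3 [3,8]: concurrent
e4 [6,10]: after
e5 [7,…): after
e6 [9,11]: after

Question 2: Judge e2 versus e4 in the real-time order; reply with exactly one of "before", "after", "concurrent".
before

e2 spans [2,5], e4 spans [6,10]
resp(e2)=5 < inv(e4)=6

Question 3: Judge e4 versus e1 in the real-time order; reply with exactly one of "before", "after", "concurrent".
after

e4 spans [6,10], e1 spans [1,4]
resp(e1)=4 < inv(e4)=6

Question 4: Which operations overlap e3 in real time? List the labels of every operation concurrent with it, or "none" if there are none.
e1, e2, e4, e5

concurrent with e3 ([3,8]): every op whose interval crosses 3..8
e1 [1,4]: concurrent
e2 [2,5]: concurrent
e4 [6,10]: concurrent
e5 [7,…): concurrent
e6 [9,11]: after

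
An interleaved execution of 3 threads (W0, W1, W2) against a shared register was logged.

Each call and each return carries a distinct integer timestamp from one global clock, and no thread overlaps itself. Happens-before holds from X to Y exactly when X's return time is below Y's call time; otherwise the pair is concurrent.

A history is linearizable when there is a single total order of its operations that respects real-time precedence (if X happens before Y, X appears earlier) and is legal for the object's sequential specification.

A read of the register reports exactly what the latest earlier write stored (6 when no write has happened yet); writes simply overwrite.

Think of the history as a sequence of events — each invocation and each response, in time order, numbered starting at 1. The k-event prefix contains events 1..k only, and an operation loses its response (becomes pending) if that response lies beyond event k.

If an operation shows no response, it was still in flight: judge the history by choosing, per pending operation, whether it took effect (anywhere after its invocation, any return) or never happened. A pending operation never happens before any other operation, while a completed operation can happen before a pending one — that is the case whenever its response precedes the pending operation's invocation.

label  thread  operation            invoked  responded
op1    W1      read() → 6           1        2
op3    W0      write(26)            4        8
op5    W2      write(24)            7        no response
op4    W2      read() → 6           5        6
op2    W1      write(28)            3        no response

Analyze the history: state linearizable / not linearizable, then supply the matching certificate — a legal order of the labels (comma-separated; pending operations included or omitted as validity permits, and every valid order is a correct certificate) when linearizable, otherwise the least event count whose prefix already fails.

after step 1 (op1 read() → 6): value 6
after step 2 (op4 read() → 6): value 6
after step 3 (op2 write(28) (pending, included)): value 28
after step 4 (op3 write(26)): value 26

linearizable — witness: op1, op4, op2, op3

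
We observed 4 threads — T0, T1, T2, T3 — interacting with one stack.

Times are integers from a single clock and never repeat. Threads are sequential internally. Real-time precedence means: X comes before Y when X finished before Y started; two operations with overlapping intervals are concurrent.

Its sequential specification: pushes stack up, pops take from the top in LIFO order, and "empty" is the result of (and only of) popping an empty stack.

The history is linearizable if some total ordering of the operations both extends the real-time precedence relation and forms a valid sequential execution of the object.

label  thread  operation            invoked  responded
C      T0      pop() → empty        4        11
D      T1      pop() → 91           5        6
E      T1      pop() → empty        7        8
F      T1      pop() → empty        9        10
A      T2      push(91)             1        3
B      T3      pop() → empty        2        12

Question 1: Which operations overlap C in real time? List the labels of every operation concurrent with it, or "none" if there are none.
overlap test against C [4,11]: concurrent iff the interval meets 4..11
A [1,3]: before
B [2,12]: concurrent
D [5,6]: concurrent
E [7,8]: concurrent
F [9,10]: concurrent

B, D, E, F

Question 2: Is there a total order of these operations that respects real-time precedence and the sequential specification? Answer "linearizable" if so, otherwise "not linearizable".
a witness: A, D, B, C, E, F
after step 1 (A push(91)): stack <91>
after step 2 (D pop() → 91): stack <>
after step 3 (B pop() → empty): stack <>
after step 4 (C pop() → empty): stack <>
after step 5 (E pop() → empty): stack <>
after step 6 (F pop() → empty): stack <>

linearizable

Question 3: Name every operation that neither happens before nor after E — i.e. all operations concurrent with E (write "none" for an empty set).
E runs from 7 to 8; window-overlapping ops are concurrent
A [1,3]: before
B [2,12]: concurrent
C [4,11]: concurrent
D [5,6]: before
F [9,10]: after

B, C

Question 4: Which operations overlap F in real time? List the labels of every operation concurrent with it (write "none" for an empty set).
F spans [9,10]; an op avoiding the whole window 9..10 is ordered, any other is concurrent
A [1,3]: before
B [2,12]: concurrent
C [4,11]: concurrent
D [5,6]: before
E [7,8]: before

B, C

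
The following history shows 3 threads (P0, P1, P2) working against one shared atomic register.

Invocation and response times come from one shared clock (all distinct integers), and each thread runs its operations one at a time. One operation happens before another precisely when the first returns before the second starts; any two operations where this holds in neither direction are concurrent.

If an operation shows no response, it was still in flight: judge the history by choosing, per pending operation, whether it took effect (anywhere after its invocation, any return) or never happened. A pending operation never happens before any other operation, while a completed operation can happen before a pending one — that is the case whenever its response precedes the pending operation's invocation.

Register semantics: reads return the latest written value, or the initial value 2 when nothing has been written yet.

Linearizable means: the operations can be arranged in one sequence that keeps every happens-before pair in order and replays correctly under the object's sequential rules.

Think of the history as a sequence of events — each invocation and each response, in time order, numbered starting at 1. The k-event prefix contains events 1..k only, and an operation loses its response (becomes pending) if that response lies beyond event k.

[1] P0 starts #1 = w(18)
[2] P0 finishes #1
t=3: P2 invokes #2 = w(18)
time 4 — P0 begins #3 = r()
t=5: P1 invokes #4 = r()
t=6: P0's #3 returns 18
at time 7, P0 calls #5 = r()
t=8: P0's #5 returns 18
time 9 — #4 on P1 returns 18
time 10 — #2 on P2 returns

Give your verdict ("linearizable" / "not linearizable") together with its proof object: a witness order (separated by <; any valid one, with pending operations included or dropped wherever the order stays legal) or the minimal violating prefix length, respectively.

1. #1 w(18), leaving value 18
2. #2 w(18), leaving value 18
3. #3 r() → 18, leaving value 18
4. #4 r() → 18, leaving value 18
5. #5 r() → 18, leaving value 18

linearizable — witness: #1 < #2 < #3 < #4 < #5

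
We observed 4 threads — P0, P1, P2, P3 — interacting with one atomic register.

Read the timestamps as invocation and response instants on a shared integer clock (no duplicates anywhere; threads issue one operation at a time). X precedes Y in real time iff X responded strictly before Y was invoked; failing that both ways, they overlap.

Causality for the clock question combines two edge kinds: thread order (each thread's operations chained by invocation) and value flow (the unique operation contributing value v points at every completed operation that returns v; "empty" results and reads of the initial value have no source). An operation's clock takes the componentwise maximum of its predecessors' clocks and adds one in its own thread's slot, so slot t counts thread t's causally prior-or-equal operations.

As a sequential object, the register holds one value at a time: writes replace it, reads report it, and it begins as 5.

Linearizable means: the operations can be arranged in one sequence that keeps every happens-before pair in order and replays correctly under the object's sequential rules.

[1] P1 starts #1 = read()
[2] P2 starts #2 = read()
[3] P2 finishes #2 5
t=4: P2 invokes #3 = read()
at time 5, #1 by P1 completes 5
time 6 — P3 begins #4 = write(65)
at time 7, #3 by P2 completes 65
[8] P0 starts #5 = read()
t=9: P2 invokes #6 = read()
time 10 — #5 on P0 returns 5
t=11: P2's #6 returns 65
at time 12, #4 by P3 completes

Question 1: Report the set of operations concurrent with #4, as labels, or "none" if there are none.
Answer: #3, #5, #6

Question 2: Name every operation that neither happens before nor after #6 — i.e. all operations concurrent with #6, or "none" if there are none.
Answer: #4, #5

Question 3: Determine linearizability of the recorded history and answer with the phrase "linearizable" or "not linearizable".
prefix check: 1..9 passes, 1..10 fails once #5's time-10 response joins
every one of the 3 real-time-consistent orders over 4 completed atomic register ops fails the sequential spec
no escape via the 2 pending operations (#4, #6): every completion choice fails
e.g. #1, #2, #3, #5 (pending dropped): illegal at step 3, since #3 read() → 65 cannot apply there
e.g. #2, #1, #3, #5 (pending dropped): illegal at step 3, since #3 read() → 65 cannot apply there

not linearizable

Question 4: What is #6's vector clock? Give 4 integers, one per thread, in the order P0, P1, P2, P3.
Answer: (0, 0, 3, 1)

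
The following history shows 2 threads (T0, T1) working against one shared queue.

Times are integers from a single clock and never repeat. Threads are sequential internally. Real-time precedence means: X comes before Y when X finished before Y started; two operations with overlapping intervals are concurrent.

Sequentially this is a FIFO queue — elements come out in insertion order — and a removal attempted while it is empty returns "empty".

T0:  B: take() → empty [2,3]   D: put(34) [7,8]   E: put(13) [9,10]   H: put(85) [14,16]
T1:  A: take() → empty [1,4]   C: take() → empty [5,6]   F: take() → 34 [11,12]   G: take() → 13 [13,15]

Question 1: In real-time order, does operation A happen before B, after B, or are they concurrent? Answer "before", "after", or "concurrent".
A spans [1,4], B spans [2,3]
the intervals overlap in both directions

concurrent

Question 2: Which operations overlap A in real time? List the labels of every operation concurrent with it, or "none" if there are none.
concurrent with A ([1,4]): every op whose interval crosses 1..4
B [2,3]: concurrent
C [5,6]: after
D [7,8]: after
E [9,10]: after
F [11,12]: after
G [13,15]: after
H [14,16]: after

B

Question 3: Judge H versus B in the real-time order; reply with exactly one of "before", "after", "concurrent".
H spans [14,16], B spans [2,3]
resp(B)=3 < inv(H)=14

after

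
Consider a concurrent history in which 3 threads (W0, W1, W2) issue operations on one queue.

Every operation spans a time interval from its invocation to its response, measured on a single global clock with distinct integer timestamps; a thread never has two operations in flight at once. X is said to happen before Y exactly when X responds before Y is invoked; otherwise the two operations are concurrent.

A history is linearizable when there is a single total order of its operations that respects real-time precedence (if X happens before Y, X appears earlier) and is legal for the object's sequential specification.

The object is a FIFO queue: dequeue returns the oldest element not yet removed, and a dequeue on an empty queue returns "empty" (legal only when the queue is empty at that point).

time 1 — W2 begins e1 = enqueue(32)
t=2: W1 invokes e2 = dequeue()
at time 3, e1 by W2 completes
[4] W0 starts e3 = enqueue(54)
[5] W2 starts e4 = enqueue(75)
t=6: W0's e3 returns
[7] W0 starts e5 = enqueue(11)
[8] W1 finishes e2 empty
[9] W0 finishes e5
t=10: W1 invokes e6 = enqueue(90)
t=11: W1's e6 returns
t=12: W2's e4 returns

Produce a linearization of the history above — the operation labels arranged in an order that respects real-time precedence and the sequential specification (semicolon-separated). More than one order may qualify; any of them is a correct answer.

e2; e1; e3; e4; e5; e6

after step 1 (e2 dequeue() → empty): queue <>
after step 2 (e1 enqueue(32)): queue <32>
after step 3 (e3 enqueue(54)): queue <32,54>
after step 4 (e4 enqueue(75)): queue <32,54,75>
after step 5 (e5 enqueue(11)): queue <32,54,75,11>
after step 6 (e6 enqueue(90)): queue <32,54,75,11,90>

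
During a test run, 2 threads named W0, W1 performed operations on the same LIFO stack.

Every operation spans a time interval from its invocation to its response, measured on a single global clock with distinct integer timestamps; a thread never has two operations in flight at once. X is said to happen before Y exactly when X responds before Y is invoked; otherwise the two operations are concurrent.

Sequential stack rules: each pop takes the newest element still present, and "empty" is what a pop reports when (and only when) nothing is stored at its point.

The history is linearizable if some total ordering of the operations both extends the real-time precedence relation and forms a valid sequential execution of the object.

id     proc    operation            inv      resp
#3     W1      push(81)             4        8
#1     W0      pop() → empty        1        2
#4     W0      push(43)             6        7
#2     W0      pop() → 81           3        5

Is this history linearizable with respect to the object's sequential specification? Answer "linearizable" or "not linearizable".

witness order: #1, #3, #2, #4
after step 1 (#1 pop() → empty): stack <>
after step 2 (#3 push(81)): stack <81>
after step 3 (#2 pop() → 81): stack <>
after step 4 (#4 push(43)): stack <43>

linearizable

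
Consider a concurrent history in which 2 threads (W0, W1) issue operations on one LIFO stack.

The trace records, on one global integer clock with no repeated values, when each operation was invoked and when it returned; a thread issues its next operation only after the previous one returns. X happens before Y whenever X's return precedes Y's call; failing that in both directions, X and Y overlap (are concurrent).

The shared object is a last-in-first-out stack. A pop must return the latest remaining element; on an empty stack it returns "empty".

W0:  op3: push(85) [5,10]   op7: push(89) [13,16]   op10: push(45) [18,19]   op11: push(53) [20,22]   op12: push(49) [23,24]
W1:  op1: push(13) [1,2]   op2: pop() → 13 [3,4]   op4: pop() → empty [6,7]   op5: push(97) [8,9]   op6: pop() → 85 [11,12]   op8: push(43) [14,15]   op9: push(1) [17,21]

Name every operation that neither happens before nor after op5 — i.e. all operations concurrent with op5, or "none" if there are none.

op5 runs from 8 to 9; window-overlapping ops are concurrent
op1 [1,2]: before
op2 [3,4]: before
op3 [5,10]: concurrent
op4 [6,7]: before
op6 [11,12]: after
op7 [13,16]: after
op8 [14,15]: after
op9 [17,21]: after
op10 [18,19]: after
op11 [20,22]: after
op12 [23,24]: after

op3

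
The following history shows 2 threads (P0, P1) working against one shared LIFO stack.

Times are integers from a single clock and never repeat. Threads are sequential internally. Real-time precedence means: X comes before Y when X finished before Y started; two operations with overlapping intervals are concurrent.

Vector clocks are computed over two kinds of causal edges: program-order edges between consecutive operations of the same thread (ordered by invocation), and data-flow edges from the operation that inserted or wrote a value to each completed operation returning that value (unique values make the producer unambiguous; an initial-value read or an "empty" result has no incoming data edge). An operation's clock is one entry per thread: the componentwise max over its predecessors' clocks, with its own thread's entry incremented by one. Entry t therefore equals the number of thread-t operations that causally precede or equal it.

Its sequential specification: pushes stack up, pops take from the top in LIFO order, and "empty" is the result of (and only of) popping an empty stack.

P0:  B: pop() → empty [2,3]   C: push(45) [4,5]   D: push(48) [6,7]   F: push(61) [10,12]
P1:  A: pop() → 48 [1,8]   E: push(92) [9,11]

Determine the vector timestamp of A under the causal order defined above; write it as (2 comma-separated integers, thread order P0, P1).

root op B, invoked 2: fresh clock plus P0's own tick → (1, 0)
invoked at 4, C merges VC(B)=(1, 0) and bumps P0's slot → (2, 0)
invoked at 6, D merges VC(C)=(2, 0) and bumps P0's slot → (3, 0)
invoked at 1, A merges VC(D)=(3, 0) and bumps P1's slot → (3, 1)
invoked at 10, F merges VC(D)=(3, 0) and bumps P0's slot → (4, 0)
invoked at 9, E merges VC(A)=(3, 1) and bumps P1's slot → (3, 2)
target: VC(A) = (3, 1)

(3, 1)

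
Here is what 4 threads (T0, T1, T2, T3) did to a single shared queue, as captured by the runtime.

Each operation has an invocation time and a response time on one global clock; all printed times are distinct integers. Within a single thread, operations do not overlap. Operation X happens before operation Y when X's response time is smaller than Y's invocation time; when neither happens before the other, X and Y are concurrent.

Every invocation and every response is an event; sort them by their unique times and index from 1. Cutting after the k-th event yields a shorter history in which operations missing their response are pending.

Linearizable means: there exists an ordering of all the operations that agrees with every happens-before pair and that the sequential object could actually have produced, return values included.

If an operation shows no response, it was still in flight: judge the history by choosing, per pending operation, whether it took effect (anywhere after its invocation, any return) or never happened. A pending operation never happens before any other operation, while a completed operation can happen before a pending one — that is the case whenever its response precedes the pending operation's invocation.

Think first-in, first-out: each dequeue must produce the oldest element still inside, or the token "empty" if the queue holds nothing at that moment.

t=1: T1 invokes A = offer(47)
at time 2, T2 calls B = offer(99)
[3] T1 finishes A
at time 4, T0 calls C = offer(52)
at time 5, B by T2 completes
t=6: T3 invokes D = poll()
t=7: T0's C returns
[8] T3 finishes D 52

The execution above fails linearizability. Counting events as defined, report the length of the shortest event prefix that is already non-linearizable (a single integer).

one valid order for events 1..7 is A, B, C:
after step 1 (A offer(47)): queue <47>
after step 2 (B offer(99)): queue <47,99>
after step 3 (C offer(52)): queue <47,99,52>
once event 8 joins (D's response, time 8), exhaustive search finds no witness
e.g. A, B, C, D: illegal at step 4, since D poll() → 52 cannot apply there
e.g. A, B, D, C: illegal at step 3, since D poll() → 52 cannot apply there

8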